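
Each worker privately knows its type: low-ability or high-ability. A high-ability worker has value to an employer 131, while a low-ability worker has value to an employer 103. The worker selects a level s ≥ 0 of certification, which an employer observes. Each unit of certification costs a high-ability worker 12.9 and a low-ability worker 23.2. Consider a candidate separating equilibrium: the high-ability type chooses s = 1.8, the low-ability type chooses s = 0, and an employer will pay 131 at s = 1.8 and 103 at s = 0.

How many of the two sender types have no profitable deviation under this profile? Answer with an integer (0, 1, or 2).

Low-ability type: stay at 0 → 103; mimic → 131 − 23.2 × 1.8 = 89.24. IC holds (103 ≥ 89.24).
High-ability type: signal → 131 − 12.9 × 1.8 = 107.78; deviate to 0 → 103. IC holds (107.78 ≥ 103).
2 of 2 constraints hold, so this is a separating equilibrium.

2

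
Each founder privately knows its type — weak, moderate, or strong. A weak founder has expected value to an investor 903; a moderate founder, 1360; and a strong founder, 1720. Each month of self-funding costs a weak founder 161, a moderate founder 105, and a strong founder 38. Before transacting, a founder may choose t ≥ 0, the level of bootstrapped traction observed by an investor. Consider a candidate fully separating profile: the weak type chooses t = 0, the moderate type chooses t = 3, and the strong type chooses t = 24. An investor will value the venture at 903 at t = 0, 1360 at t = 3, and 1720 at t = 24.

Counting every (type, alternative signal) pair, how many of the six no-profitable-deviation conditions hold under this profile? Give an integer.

4

Moderate (own payoff 1360 − 105×3 = 1045): to t=0 gives 903 → no gain ✓; to t=24 gives 1720 − 105×24 = -800 → no gain ✓.
Weak (own payoff 903): to t=3 gives 1360 − 161×3 = 877 → no gain ✓; to t=24 gives 1720 − 161×24 = -2144 → no gain ✓.
Strong (own payoff 1720 − 38×24 = 808): to t=0 gives 903 → profitable ✗; to t=3 gives 1360 − 38×3 = 1246 → profitable ✗.
4 of the 6 constraints hold; not an equilibrium.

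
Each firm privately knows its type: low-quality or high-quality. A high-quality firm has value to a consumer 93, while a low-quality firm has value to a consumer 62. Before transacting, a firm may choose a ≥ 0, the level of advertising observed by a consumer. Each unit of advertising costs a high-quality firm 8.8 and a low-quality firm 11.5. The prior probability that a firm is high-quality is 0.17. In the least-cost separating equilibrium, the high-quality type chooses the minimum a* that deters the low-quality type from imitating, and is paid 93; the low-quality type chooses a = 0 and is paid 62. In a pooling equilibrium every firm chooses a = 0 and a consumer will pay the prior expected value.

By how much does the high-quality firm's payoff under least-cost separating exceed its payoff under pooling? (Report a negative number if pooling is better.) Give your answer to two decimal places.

2.01

Least-cost separating signal: a* solves 62 = 93 − 11.5·a*, so a* = (93 − 62)/11.5 ≈ 2.6957.
High-quality type's separating payoff: 93 − 8.8 × a* = 93 − 8.8 × (93 − 62)/11.5 = 93 − 272.8/11.5 ≈ 69.2783.
Pooling payoff: 0.17 × 93 + 0.83 × 62 = 67.27.
Difference: 69.2783 − 67.27 = 2.0083, i.e. 2.01 to two decimal places.
The high-quality type prefers to separate.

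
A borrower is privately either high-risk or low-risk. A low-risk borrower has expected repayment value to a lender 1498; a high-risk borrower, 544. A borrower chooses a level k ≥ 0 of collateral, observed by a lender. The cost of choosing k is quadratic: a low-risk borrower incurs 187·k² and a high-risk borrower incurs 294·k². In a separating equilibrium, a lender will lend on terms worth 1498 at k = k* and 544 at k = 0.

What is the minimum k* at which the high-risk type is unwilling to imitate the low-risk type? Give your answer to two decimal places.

1.80

The high-risk type at k = 0 receives 544; imitating at k* yields 1498 − 294·k*².
Indifference: 544 = 1498 − 294·k*², so k*² = (1498 − 544) / 294 ≈ 3.2449.
k* = √3.2449 ≈ 1.80.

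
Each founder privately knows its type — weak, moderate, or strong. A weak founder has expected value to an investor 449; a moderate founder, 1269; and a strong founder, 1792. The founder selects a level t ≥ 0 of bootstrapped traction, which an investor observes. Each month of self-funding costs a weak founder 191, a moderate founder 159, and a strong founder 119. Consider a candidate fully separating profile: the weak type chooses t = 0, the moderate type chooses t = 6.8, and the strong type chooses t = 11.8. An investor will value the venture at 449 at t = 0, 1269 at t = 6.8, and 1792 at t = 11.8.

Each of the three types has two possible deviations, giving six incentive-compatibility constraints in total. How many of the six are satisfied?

Moderate (own payoff 1269 − 159×6.8 = 187.8): to t=0 gives 449 → profitable ✗; to t=11.8 gives 1792 − 159×11.8 = -84.2 → no gain ✓.
Weak (own payoff 449): to t=6.8 gives 1269 − 191×6.8 = -29.8 → no gain ✓; to t=11.8 gives 1792 − 191×11.8 = -461.8 → no gain ✓.
Strong (own payoff 1792 − 119×11.8 = 387.8): to t=0 gives 449 → profitable ✗; to t=6.8 gives 1269 − 119×6.8 = 459.8 → profitable ✗.
3 of the 6 constraints hold; not an equilibrium.

3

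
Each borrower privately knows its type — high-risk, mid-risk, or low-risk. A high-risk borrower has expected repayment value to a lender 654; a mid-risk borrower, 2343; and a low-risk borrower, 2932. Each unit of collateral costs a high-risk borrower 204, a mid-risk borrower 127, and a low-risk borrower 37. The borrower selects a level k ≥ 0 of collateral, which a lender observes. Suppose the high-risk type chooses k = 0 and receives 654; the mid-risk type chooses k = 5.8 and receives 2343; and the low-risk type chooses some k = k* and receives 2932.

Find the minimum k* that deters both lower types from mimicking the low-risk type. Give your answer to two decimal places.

Mid-risk type (on-path payoff 2343 − 127×5.8 = 1606.4) won't mimic when 1606.4 ≥ 2932 − 127·k*, i.e. k* ≥ 10.44.
High-risk type (on-path payoff 654) won't mimic when 654 ≥ 2932 − 204·k*, i.e. k* ≥ 11.17.
Both must hold, so k* = max(11.17, 10.44) = 11.17. The high-risk type's constraint binds.

11.17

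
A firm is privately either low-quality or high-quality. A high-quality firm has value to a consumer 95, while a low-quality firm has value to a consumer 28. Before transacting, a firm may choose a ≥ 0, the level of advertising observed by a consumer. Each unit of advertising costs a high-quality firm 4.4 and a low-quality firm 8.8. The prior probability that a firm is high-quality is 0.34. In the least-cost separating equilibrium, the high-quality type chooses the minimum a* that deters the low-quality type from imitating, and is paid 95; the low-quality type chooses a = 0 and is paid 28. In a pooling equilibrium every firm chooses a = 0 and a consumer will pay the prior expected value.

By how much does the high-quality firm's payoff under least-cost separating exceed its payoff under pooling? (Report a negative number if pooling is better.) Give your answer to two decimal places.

10.72

Least-cost separating signal: a* solves 28 = 95 − 8.8·a*, so a* = (95 − 28)/8.8 ≈ 7.6136.
High-quality type's separating payoff: 95 − 4.4 × a* = 95 − 4.4 × (95 − 28)/8.8 = 95 − 294.8/8.8 = 61.5.
Pooling payoff: 0.34 × 95 + 0.66 × 28 = 50.78.
Difference: 61.5 − 50.78 = 10.72.
The high-quality type prefers to separate.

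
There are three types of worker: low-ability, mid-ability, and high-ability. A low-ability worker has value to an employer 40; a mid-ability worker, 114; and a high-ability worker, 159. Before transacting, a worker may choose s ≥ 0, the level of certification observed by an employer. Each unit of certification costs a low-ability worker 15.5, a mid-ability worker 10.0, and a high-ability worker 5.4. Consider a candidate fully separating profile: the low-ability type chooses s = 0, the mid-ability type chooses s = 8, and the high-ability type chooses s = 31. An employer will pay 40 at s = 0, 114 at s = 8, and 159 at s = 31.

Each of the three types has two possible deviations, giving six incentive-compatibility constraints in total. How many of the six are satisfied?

High-ability (own payoff 159 − 5.4×31 = -8.4): to s=0 gives 40 → profitable ✗; to s=8 gives 114 − 5.4×8 = 70.8 → profitable ✗.
Low-ability (own payoff 40): to s=8 gives 114 − 15.5×8 = -10 → no gain ✓; to s=31 gives 159 − 15.5×31 = -321.5 → no gain ✓.
Mid-ability (own payoff 114 − 10.0×8 = 34): to s=0 gives 40 → profitable ✗; to s=31 gives 159 − 10.0×31 = -151 → no gain ✓.
3 of the 6 constraints hold; not an equilibrium.

3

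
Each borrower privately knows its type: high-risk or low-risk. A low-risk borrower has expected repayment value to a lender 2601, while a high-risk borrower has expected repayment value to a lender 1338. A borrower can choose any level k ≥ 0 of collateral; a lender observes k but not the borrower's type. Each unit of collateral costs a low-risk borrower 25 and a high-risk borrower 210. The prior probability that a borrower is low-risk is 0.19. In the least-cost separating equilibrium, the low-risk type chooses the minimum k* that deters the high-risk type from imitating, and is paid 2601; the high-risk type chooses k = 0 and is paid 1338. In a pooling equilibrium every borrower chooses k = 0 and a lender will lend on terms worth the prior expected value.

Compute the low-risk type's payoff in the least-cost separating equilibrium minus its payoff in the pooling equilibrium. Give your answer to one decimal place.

872.7

Least-cost separating signal: k* solves 1338 = 2601 − 210·k*, so k* = (2601 − 1338)/210 ≈ 6.0143.
Low-risk type's separating payoff: 2601 − 25 × k* = 2601 − 25 × (2601 − 1338)/210 = 2601 − 31575/210 ≈ 2450.643.
Pooling payoff: 0.19 × 2601 + 0.81 × 1338 = 1577.97.
Difference: 2450.643 − 1577.97 = 872.673, i.e. 872.7 to one decimal place.
The low-risk type prefers to separate.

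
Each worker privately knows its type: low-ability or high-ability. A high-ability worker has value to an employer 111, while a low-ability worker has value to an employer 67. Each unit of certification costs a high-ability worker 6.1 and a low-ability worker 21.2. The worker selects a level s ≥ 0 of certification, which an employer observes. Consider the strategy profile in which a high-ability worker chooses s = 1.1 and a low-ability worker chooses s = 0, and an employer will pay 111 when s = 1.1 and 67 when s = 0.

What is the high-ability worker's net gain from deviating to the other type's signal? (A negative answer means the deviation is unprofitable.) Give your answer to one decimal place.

-37.3

Playing s = 1.1 the high-ability worker receives 111 − 6.1 × 1.1 = 104.29.
Deviating to s = 0 yields 67 instead.
Gain from deviating: 67 − 104.29 = -37.29, i.e. -37.3 to one decimal place.
The gain is negative, so the high-ability type's incentive-compatibility constraint is satisfied.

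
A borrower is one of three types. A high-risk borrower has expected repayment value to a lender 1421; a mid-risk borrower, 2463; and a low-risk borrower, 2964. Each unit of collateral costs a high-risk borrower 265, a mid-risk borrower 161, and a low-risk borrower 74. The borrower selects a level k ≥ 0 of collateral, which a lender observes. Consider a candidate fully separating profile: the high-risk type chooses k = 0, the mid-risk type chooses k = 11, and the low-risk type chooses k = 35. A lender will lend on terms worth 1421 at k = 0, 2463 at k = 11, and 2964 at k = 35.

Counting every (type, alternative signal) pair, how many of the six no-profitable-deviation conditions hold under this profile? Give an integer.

3

High-risk (own payoff 1421): to k=11 gives 2463 − 265×11 = -452 → no gain ✓; to k=35 gives 2964 − 265×35 = -6311 → no gain ✓.
Mid-risk (own payoff 2463 − 161×11 = 692): to k=0 gives 1421 → profitable ✗; to k=35 gives 2964 − 161×35 = -2671 → no gain ✓.
Low-risk (own payoff 2964 − 74×35 = 374): to k=0 gives 1421 → profitable ✗; to k=11 gives 2463 − 74×11 = 1649 → profitable ✗.
3 of the 6 constraints hold; not an equilibrium.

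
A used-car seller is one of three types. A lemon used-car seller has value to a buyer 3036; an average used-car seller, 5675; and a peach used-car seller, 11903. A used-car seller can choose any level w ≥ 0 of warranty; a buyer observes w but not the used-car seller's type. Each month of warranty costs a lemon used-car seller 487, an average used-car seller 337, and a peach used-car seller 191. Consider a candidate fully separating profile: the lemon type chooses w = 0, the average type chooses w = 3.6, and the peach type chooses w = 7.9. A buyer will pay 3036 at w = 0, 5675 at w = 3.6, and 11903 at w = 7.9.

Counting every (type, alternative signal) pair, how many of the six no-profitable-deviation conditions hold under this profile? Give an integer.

Average (own payoff 5675 − 337×3.6 = 4461.8): to w=0 gives 3036 → no gain ✓; to w=7.9 gives 11903 − 337×7.9 = 9240.7 → profitable ✗.
Peach (own payoff 11903 − 191×7.9 = 10394.1): to w=0 gives 3036 → no gain ✓; to w=3.6 gives 5675 − 191×3.6 = 4987.4 → no gain ✓.
Lemon (own payoff 3036): to w=3.6 gives 5675 − 487×3.6 = 3921.8 → profitable ✗; to w=7.9 gives 11903 − 487×7.9 = 8055.7 → profitable ✗.
3 of the 6 constraints hold; not an equilibrium.

3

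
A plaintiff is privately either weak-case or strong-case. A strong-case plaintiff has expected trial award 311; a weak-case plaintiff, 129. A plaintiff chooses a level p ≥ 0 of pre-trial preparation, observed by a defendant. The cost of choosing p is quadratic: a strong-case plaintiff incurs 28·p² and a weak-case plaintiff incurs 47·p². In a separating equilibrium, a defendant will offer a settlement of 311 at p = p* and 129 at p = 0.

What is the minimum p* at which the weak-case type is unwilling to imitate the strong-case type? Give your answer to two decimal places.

1.97

The weak-case type at p = 0 receives 129; imitating at p* yields 311 − 47·p*².
Indifference: 129 = 311 − 47·p*², so p*² = (311 − 129) / 47 ≈ 3.8723.
p* = √3.8723 ≈ 1.97.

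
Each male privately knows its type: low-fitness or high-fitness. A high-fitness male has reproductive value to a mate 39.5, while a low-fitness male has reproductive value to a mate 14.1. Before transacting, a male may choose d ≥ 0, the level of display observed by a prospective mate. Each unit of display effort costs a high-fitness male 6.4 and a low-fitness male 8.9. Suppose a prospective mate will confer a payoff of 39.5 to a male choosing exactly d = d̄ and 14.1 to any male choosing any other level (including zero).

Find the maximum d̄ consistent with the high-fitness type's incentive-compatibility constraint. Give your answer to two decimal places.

3.97

Choosing d̄ yields the high-fitness type 39.5 − 6.4·d̄; choosing zero yields 14.1.
The high-fitness type is indifferent at 39.5 − 6.4·d̄ = 14.1, i.e. d̄ = (39.5 − 14.1) / 6.4 ≈ 3.97.
For any d̄ above 3.97 the high-fitness type would rather pool at zero, so separation collapses.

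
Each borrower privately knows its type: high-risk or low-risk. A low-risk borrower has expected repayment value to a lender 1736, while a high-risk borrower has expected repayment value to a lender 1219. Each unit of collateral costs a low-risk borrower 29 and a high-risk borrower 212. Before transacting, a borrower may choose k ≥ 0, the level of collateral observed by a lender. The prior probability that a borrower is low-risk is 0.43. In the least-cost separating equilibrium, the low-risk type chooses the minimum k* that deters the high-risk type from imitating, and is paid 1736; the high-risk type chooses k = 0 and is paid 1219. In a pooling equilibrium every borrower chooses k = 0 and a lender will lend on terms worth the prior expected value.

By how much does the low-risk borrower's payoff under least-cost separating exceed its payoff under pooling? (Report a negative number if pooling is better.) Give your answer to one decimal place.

Least-cost separating signal: k* solves 1219 = 1736 − 212·k*, so k* = (1736 − 1219)/212 ≈ 2.4387.
Low-risk type's separating payoff: 1736 − 29 × k* = 1736 − 29 × (1736 − 1219)/212 = 1736 − 14993/212 ≈ 1665.278.
Pooling payoff: 0.43 × 1736 + 0.57 × 1219 = 1441.31.
Difference: 1665.278 − 1441.31 = 223.968, i.e. 224.0 to one decimal place.
The low-risk type prefers to separate.

224.0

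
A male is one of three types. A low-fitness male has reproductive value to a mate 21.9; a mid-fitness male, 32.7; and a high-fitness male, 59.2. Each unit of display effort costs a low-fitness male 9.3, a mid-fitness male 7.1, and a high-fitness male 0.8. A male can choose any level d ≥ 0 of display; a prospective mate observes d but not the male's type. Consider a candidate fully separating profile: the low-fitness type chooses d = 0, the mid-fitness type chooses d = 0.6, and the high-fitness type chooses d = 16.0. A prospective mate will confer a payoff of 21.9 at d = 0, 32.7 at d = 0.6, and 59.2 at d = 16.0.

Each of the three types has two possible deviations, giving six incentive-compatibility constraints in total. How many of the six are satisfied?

Low-fitness (own payoff 21.9): to d=0.6 gives 32.7 − 9.3×0.6 = 27.12 → profitable ✗; to d=16.0 gives 59.2 − 9.3×16.0 = -89.6 → no gain ✓.
High-fitness (own payoff 59.2 − 0.8×16.0 = 46.4): to d=0 gives 21.9 → no gain ✓; to d=0.6 gives 32.7 − 0.8×0.6 = 32.22 → no gain ✓.
Mid-fitness (own payoff 32.7 − 7.1×0.6 = 28.44): to d=0 gives 21.9 → no gain ✓; to d=16.0 gives 59.2 − 7.1×16.0 = -54.4 → no gain ✓.
5 of the 6 constraints hold; not an equilibrium.

5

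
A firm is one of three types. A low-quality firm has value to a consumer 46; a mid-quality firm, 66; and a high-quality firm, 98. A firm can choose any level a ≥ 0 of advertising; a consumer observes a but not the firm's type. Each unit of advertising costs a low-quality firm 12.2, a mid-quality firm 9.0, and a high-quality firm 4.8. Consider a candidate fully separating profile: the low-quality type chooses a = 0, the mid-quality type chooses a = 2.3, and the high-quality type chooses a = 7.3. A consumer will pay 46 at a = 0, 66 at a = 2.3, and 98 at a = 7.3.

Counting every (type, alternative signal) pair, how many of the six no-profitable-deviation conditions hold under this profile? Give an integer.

High-quality (own payoff 98 − 4.8×7.3 = 62.96): to a=0 gives 46 → no gain ✓; to a=2.3 gives 66 − 4.8×2.3 = 54.96 → no gain ✓.
Mid-quality (own payoff 66 − 9.0×2.3 = 45.3): to a=0 gives 46 → profitable ✗; to a=7.3 gives 98 − 9.0×7.3 = 32.3 → no gain ✓.
Low-quality (own payoff 46): to a=2.3 gives 66 − 12.2×2.3 = 37.94 → no gain ✓; to a=7.3 gives 98 − 12.2×7.3 = 8.94 → no gain ✓.
5 of the 6 constraints hold; not an equilibrium.

5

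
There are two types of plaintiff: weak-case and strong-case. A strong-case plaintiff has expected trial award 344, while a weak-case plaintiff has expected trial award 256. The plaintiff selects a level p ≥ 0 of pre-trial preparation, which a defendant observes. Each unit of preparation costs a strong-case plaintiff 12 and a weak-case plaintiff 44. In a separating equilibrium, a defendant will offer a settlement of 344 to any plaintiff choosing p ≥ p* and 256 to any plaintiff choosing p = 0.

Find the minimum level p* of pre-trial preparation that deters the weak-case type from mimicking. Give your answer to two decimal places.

2.00

A weak-case plaintiff choosing p = 0 receives 256.
Imitating at p* instead would pay 344 at cost 44·p*, netting 344 − 44·p*.
Indifference: 256 = 344 − 44·p*, so p* = (344 − 256) / 44 = 2.00.
At p* the weak-case type's incentive constraint just binds; the strong-case type strictly prefers p* since its per-unit cost is lower.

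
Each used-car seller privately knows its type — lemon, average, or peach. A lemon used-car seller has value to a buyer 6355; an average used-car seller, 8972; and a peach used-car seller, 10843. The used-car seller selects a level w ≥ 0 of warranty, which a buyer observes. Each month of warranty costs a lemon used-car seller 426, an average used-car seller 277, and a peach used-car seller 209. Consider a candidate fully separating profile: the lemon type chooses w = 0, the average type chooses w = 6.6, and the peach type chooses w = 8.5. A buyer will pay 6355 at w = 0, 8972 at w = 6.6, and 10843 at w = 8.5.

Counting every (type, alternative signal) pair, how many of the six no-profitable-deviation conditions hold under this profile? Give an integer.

4

Average (own payoff 8972 − 277×6.6 = 7143.8): to w=0 gives 6355 → no gain ✓; to w=8.5 gives 10843 − 277×8.5 = 8488.5 → profitable ✗.
Peach (own payoff 10843 − 209×8.5 = 9066.5): to w=0 gives 6355 → no gain ✓; to w=6.6 gives 8972 − 209×6.6 = 7592.6 → no gain ✓.
Lemon (own payoff 6355): to w=6.6 gives 8972 − 426×6.6 = 6160.4 → no gain ✓; to w=8.5 gives 10843 − 426×8.5 = 7222 → profitable ✗.
4 of the 6 constraints hold; not an equilibrium.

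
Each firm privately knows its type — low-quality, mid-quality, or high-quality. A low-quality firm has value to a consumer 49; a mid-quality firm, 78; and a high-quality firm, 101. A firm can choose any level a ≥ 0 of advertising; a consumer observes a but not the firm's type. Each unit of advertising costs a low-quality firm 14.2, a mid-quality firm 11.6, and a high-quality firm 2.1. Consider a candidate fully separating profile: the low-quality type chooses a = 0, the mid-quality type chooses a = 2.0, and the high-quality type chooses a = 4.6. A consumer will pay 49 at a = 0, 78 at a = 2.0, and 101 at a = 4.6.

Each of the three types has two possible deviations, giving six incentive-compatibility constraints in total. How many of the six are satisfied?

High-quality (own payoff 101 − 2.1×4.6 = 91.34): to a=0 gives 49 → no gain ✓; to a=2.0 gives 78 − 2.1×2.0 = 73.8 → no gain ✓.
Low-quality (own payoff 49): to a=2.0 gives 78 − 14.2×2.0 = 49.6 → profitable ✗; to a=4.6 gives 101 − 14.2×4.6 = 35.68 → no gain ✓.
Mid-quality (own payoff 78 − 11.6×2.0 = 54.8): to a=0 gives 49 → no gain ✓; to a=4.6 gives 101 − 11.6×4.6 = 47.64 → no gain ✓.
5 of the 6 constraints hold; not an equilibrium.

5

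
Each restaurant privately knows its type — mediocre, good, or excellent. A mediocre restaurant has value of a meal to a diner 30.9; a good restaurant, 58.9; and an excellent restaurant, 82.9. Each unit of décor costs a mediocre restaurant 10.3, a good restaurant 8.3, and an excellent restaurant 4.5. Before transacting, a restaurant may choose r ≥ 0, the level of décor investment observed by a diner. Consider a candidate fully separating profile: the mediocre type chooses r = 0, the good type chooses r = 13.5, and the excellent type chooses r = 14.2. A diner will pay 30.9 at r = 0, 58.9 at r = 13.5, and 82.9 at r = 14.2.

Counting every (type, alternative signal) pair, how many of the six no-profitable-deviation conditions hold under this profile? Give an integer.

Good (own payoff 58.9 − 8.3×13.5 = -53.15): to r=0 gives 30.9 → profitable ✗; to r=14.2 gives 82.9 − 8.3×14.2 = -34.96 → profitable ✗.
Excellent (own payoff 82.9 − 4.5×14.2 = 19): to r=0 gives 30.9 → profitable ✗; to r=13.5 gives 58.9 − 4.5×13.5 = -1.85 → no gain ✓.
Mediocre (own payoff 30.9): to r=13.5 gives 58.9 − 10.3×13.5 = -80.15 → no gain ✓; to r=14.2 gives 82.9 − 10.3×14.2 = -63.36 → no gain ✓.
3 of the 6 constraints hold; not an equilibrium.

3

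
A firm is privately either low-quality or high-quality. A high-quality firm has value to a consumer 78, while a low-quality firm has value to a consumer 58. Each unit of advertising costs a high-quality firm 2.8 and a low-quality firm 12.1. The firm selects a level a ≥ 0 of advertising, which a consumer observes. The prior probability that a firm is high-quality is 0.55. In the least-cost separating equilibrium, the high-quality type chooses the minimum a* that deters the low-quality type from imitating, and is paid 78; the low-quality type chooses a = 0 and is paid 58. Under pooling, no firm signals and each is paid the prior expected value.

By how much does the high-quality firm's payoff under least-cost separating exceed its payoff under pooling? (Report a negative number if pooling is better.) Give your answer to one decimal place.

4.4

Least-cost separating signal: a* solves 58 = 78 − 12.1·a*, so a* = (78 − 58)/12.1 ≈ 1.6529.
High-quality type's separating payoff: 78 − 2.8 × a* = 78 − 2.8 × (78 − 58)/12.1 = 78 − 56/12.1 ≈ 73.372.
Pooling payoff: 0.55 × 78 + 0.45 × 58 = 69.
Difference: 73.372 − 69 = 4.372, i.e. 4.4 to one decimal place.
The high-quality type prefers to separate.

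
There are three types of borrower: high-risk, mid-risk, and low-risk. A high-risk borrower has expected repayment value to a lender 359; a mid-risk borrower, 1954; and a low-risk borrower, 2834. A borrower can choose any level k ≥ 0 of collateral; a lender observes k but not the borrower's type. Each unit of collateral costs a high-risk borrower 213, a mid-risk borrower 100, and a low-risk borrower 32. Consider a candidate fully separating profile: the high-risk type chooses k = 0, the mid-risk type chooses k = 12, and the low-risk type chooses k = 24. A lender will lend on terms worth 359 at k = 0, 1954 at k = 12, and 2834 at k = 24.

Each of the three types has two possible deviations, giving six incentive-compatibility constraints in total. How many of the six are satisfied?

Low-risk (own payoff 2834 − 32×24 = 2066): to k=0 gives 359 → no gain ✓; to k=12 gives 1954 − 32×12 = 1570 → no gain ✓.
High-risk (own payoff 359): to k=12 gives 1954 − 213×12 = -602 → no gain ✓; to k=24 gives 2834 − 213×24 = -2278 → no gain ✓.
Mid-risk (own payoff 1954 − 100×12 = 754): to k=0 gives 359 → no gain ✓; to k=24 gives 2834 − 100×24 = 434 → no gain ✓.
6 of the 6 constraints hold; this profile is a separating equilibrium.

6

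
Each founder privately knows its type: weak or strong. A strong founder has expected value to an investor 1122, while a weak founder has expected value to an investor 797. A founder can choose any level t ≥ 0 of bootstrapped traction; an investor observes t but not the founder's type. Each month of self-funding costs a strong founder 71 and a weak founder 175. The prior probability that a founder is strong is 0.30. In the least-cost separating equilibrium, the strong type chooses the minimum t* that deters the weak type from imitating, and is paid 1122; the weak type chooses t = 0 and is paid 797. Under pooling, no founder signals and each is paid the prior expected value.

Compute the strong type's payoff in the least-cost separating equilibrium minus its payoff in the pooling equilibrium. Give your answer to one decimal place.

Least-cost separating signal: t* solves 797 = 1122 − 175·t*, so t* = (1122 − 797)/175 ≈ 1.8571.
Strong type's separating payoff: 1122 − 71 × t* = 1122 − 71 × (1122 − 797)/175 = 1122 − 23075/175 ≈ 990.143.
Pooling payoff: 0.30 × 1122 + 0.70 × 797 = 894.5.
Difference: 990.143 − 894.5 = 95.643, i.e. 95.6 to one decimal place.
The strong type prefers to separate.

95.6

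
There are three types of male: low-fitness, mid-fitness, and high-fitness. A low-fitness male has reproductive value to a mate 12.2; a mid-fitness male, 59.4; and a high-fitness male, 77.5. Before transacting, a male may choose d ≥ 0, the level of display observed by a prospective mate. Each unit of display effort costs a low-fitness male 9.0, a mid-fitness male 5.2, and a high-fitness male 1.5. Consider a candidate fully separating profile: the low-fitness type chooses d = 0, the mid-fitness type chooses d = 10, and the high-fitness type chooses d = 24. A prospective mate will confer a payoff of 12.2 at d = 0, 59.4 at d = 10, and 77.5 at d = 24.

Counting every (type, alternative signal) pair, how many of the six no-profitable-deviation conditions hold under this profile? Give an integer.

4

Low-fitness (own payoff 12.2): to d=10 gives 59.4 − 9.0×10 = -30.6 → no gain ✓; to d=24 gives 77.5 − 9.0×24 = -138.5 → no gain ✓.
Mid-fitness (own payoff 59.4 − 5.2×10 = 7.4): to d=0 gives 12.2 → profitable ✗; to d=24 gives 77.5 − 5.2×24 = -47.3 → no gain ✓.
High-fitness (own payoff 77.5 − 1.5×24 = 41.5): to d=0 gives 12.2 → no gain ✓; to d=10 gives 59.4 − 1.5×10 = 44.4 → profitable ✗.
4 of the 6 constraints hold; not an equilibrium.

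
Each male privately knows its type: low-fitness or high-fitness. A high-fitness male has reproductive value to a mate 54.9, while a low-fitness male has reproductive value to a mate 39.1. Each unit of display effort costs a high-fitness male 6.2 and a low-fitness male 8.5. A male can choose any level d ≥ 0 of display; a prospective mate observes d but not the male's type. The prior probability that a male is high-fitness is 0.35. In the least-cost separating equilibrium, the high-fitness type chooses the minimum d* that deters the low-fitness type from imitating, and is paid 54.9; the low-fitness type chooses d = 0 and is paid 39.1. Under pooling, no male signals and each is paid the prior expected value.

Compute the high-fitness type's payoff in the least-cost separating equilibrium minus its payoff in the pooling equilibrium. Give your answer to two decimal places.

Least-cost separating signal: d* solves 39.1 = 54.9 − 8.5·d*, so d* = (54.9 − 39.1)/8.5 ≈ 1.8588.
High-fitness type's separating payoff: 54.9 − 6.2 × d* = 54.9 − 6.2 × (54.9 − 39.1)/8.5 = 54.9 − 97.96/8.5 ≈ 43.3753.
Pooling payoff: 0.35 × 54.9 + 0.65 × 39.1 = 44.63.
Difference: 43.3753 − 44.63 = -1.2547, i.e. -1.25 to two decimal places.
The high-fitness type would prefer the pooling outcome.

-1.25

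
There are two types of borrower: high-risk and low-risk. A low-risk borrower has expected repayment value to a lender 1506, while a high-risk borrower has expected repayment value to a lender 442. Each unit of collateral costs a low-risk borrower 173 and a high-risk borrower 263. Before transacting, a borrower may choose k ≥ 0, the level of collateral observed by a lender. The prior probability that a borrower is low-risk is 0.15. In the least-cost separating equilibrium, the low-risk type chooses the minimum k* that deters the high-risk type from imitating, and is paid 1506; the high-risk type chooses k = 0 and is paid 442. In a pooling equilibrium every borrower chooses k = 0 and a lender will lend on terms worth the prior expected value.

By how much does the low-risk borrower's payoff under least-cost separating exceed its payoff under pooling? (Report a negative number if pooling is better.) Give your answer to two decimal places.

204.51

Least-cost separating signal: k* solves 442 = 1506 − 263·k*, so k* = (1506 − 442)/263 ≈ 4.0456.
Low-risk type's separating payoff: 1506 − 173 × k* = 1506 − 173 × (1506 − 442)/263 = 1506 − 184072/263 ≈ 806.1065.
Pooling payoff: 0.15 × 1506 + 0.85 × 442 = 601.6.
Difference: 806.1065 − 601.6 = 204.5065, i.e. 204.51 to two decimal places.
The low-risk type prefers to separate.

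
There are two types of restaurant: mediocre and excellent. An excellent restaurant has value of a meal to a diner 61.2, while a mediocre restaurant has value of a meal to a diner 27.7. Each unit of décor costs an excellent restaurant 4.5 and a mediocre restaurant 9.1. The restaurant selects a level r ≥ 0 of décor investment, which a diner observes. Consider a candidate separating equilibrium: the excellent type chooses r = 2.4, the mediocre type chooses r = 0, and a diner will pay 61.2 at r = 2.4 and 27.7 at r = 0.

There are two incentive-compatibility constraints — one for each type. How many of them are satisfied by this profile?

Mediocre type: stay at 0 → 27.7; mimic → 61.2 − 9.1 × 2.4 = 39.36. IC fails (27.7 < 39.36).
Excellent type: signal → 61.2 − 4.5 × 2.4 = 50.4; deviate to 0 → 27.7. IC holds (50.4 ≥ 27.7).
1 of 2 constraints hold, so this profile is not an equilibrium.

1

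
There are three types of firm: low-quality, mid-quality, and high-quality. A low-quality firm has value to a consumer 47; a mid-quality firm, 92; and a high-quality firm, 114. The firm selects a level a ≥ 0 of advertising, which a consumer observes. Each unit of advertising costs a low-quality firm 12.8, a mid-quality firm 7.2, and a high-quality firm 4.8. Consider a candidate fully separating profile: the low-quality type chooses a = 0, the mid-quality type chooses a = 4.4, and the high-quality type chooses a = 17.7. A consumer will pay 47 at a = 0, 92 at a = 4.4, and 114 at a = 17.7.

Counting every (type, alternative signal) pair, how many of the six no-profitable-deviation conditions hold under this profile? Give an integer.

4

High-quality (own payoff 114 − 4.8×17.7 = 29.04): to a=0 gives 47 → profitable ✗; to a=4.4 gives 92 − 4.8×4.4 = 70.88 → profitable ✗.
Low-quality (own payoff 47): to a=4.4 gives 92 − 12.8×4.4 = 35.68 → no gain ✓; to a=17.7 gives 114 − 12.8×17.7 = -112.56 → no gain ✓.
Mid-quality (own payoff 92 − 7.2×4.4 = 60.32): to a=0 gives 47 → no gain ✓; to a=17.7 gives 114 − 7.2×17.7 = -13.44 → no gain ✓.
4 of the 6 constraints hold; not an equilibrium.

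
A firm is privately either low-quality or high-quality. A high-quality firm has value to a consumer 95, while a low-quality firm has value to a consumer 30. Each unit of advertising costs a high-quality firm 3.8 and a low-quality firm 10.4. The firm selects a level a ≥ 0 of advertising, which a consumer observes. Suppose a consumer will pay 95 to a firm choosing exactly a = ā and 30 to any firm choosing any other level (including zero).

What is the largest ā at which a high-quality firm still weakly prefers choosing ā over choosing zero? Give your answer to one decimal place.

17.1

Choosing ā yields the high-quality type 95 − 3.8·ā; choosing zero yields 30.
The high-quality type is indifferent at 95 − 3.8·ā = 30, i.e. ā = (95 − 30) / 3.8 ≈ 17.1.
For any ā above 17.1 the high-quality type would rather pool at zero, so separation collapses.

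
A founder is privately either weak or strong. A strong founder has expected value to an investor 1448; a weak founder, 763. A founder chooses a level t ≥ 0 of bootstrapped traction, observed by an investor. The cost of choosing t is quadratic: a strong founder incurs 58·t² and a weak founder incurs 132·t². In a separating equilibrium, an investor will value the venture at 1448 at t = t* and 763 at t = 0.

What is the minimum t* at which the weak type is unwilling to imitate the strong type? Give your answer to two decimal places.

The weak type at t = 0 receives 763; imitating at t* yields 1448 − 132·t*².
Indifference: 763 = 1448 − 132·t*², so t*² = (1448 − 763) / 132 ≈ 5.1894.
t* = √5.1894 ≈ 2.28.

2.28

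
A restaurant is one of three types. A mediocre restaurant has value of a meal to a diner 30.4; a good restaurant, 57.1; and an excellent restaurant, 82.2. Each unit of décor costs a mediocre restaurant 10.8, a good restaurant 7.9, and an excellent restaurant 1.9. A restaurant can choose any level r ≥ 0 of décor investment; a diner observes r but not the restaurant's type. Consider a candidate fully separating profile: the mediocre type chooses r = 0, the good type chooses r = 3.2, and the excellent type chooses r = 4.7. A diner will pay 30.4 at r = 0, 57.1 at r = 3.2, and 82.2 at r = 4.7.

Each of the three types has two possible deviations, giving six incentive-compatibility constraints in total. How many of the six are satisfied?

4

Mediocre (own payoff 30.4): to r=3.2 gives 57.1 − 10.8×3.2 = 22.54 → no gain ✓; to r=4.7 gives 82.2 − 10.8×4.7 = 31.44 → profitable ✗.
Good (own payoff 57.1 − 7.9×3.2 = 31.82): to r=0 gives 30.4 → no gain ✓; to r=4.7 gives 82.2 − 7.9×4.7 = 45.07 → profitable ✗.
Excellent (own payoff 82.2 − 1.9×4.7 = 73.27): to r=0 gives 30.4 → no gain ✓; to r=3.2 gives 57.1 − 1.9×3.2 = 51.02 → no gain ✓.
4 of the 6 constraints hold; not an equilibrium.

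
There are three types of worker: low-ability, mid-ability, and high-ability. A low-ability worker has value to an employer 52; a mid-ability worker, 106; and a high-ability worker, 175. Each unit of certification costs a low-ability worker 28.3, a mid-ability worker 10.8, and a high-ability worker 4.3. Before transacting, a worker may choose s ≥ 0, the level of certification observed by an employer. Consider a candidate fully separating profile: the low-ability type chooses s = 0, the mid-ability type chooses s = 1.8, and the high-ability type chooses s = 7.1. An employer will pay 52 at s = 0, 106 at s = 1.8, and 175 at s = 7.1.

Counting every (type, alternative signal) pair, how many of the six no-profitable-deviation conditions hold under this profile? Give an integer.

4

High-ability (own payoff 175 − 4.3×7.1 = 144.47): to s=0 gives 52 → no gain ✓; to s=1.8 gives 106 − 4.3×1.8 = 98.26 → no gain ✓.
Low-ability (own payoff 52): to s=1.8 gives 106 − 28.3×1.8 = 55.06 → profitable ✗; to s=7.1 gives 175 − 28.3×7.1 = -25.93 → no gain ✓.
Mid-ability (own payoff 106 − 10.8×1.8 = 86.56): to s=0 gives 52 → no gain ✓; to s=7.1 gives 175 − 10.8×7.1 = 98.32 → profitable ✗.
4 of the 6 constraints hold; not an equilibrium.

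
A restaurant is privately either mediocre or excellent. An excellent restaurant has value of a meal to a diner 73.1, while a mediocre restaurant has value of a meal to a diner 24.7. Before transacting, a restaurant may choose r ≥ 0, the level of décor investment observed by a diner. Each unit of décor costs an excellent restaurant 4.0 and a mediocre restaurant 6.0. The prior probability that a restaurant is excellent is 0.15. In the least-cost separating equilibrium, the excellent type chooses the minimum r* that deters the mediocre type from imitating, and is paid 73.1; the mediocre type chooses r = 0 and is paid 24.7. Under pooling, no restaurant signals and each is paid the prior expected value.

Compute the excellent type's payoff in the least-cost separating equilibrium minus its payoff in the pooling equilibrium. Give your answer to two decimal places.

8.87

Least-cost separating signal: r* solves 24.7 = 73.1 − 6.0·r*, so r* = (73.1 − 24.7)/6.0 ≈ 8.0667.
Excellent type's separating payoff: 73.1 − 4.0 × r* = 73.1 − 4.0 × (73.1 − 24.7)/6.0 = 73.1 − 193.6/6.0 ≈ 40.8333.
Pooling payoff: 0.15 × 73.1 + 0.85 × 24.7 = 31.96.
Difference: 40.8333 − 31.96 = 8.8733, i.e. 8.87 to two decimal places.
The excellent type prefers to separate.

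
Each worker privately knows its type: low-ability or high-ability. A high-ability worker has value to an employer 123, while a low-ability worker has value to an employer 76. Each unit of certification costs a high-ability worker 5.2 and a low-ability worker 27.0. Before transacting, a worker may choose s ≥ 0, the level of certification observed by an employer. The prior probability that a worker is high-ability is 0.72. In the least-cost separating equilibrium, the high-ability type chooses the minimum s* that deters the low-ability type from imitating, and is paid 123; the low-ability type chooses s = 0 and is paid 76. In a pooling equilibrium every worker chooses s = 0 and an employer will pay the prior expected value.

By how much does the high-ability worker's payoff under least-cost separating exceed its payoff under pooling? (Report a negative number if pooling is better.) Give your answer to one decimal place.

Least-cost separating signal: s* solves 76 = 123 − 27.0·s*, so s* = (123 − 76)/27.0 ≈ 1.7407.
High-ability type's separating payoff: 123 − 5.2 × s* = 123 − 5.2 × (123 − 76)/27.0 = 123 − 244.4/27.0 ≈ 113.948.
Pooling payoff: 0.72 × 123 + 0.28 × 76 = 109.84.
Difference: 113.948 − 109.84 = 4.108, i.e. 4.1 to one decimal place.
The high-ability type prefers to separate.

4.1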